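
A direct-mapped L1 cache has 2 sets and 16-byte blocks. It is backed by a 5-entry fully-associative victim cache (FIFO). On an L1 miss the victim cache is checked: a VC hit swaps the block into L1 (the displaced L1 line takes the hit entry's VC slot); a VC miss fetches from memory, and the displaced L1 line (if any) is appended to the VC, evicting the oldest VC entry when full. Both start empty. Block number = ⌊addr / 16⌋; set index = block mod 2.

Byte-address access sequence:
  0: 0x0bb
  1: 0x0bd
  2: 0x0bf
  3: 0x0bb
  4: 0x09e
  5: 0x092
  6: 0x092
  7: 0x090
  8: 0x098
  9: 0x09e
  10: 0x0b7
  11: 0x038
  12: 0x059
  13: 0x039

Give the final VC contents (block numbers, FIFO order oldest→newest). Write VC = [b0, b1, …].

VC = [9, 11, 5]

#0 0xbb→b11/s1 MISS; vc=[]
#1 0xbd→b11/s1 L1-HIT; vc=[]
#2 0xbf→b11/s1 L1-HIT; vc=[]
#3 0xbb→b11/s1 L1-HIT; vc=[]
#4 0x9e→b9/s1 MISS; vc=[11]
#5 0x92→b9/s1 L1-HIT; vc=[11]
#6 0x92→b9/s1 L1-HIT; vc=[11]
#7 0x90→b9/s1 L1-HIT; vc=[11]
#8 0x98→b9/s1 L1-HIT; vc=[11]
#9 0x9e→b9/s1 L1-HIT; vc=[11]
#10 0xb7→b11/s1 VC-HIT; vc=[9]
#11 0x38→b3/s1 MISS; vc=[9,11]
#12 0x59→b5/s1 MISS; vc=[9,11,3]
#13 0x39→b3/s1 VC-HIT; vc=[9,11,5]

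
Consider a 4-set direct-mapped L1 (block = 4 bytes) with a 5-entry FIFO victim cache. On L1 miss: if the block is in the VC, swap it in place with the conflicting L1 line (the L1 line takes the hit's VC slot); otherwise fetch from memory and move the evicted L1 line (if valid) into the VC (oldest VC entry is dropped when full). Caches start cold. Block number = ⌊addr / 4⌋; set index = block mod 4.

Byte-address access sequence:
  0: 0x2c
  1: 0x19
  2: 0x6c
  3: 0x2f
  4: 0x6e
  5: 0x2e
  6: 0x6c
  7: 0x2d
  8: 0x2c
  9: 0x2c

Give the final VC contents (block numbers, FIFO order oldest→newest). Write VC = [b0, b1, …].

#0 0x2c→b11/s3 MISS; vc=[]
#1 0x19→b6/s2 MISS; vc=[]
#2 0x6c→b27/s3 MISS; vc=[11]
#3 0x2f→b11/s3 VC-HIT; vc=[27]
#4 0x6e→b27/s3 VC-HIT; vc=[11]
#5 0x2e→b11/s3 VC-HIT; vc=[27]
#6 0x6c→b27/s3 VC-HIT; vc=[11]
#7 0x2d→b11/s3 VC-HIT; vc=[27]
#8 0x2c→b11/s3 L1-HIT; vc=[27]
#9 0x2c→b11/s3 L1-HIT; vc=[27]

VC = [27]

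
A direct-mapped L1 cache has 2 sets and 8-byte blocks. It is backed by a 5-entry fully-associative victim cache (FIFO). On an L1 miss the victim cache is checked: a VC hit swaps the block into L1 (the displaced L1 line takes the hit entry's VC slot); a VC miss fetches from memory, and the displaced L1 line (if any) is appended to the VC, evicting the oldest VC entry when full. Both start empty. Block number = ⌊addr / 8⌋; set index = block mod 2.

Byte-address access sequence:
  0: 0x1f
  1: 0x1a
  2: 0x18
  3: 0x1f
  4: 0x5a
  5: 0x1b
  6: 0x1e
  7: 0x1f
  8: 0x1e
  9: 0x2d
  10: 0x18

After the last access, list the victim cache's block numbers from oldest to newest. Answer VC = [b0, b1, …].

VC = [11, 5]

0: 0x1f (blk 3, set 1) → MISS  vc=[]
1: 0x1a (blk 3, set 1) → L1-HIT  vc=[]
2: 0x18 (blk 3, set 1) → L1-HIT  vc=[]
3: 0x1f (blk 3, set 1) → L1-HIT  vc=[]
4: 0x5a (blk 11, set 1) → MISS  vc=[3]
5: 0x1b (blk 3, set 1) → VC-HIT  vc=[11]
6: 0x1e (blk 3, set 1) → L1-HIT  vc=[11]
7: 0x1f (blk 3, set 1) → L1-HIT  vc=[11]
8: 0x1e (blk 3, set 1) → L1-HIT  vc=[11]
9: 0x2d (blk 5, set 1) → MISS  vc=[11, 3]
10: 0x18 (blk 3, set 1) → VC-HIT  vc=[11, 5]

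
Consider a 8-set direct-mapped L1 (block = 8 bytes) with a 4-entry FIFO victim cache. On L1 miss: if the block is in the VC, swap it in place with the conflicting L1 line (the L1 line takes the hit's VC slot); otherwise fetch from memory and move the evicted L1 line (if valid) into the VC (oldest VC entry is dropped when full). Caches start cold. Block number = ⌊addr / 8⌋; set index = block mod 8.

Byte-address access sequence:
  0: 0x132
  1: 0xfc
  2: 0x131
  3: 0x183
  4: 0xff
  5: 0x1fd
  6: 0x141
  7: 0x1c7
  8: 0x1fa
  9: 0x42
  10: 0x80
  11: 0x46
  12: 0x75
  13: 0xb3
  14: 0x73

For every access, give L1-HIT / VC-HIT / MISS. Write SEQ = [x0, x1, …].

SEQ = [MISS, MISS, L1-HIT, MISS, L1-HIT, MISS, MISS, MISS, L1-HIT, MISS, MISS, VC-HIT, MISS, MISS, VC-HIT]

#0 0x132→b38/s6 MISS; vc=[]
#1 0xfc→b31/s7 MISS; vc=[]
#2 0x131→b38/s6 L1-HIT; vc=[]
#3 0x183→b48/s0 MISS; vc=[]
#4 0xff→b31/s7 L1-HIT; vc=[]
#5 0x1fd→b63/s7 MISS; vc=[31]
#6 0x141→b40/s0 MISS; vc=[31,48]
#7 0x1c7→b56/s0 MISS; vc=[31,48,40]
#8 0x1fa→b63/s7 L1-HIT; vc=[31,48,40]
#9 0x42→b8/s0 MISS; vc=[31,48,40,56]
#10 0x80→b16/s0 MISS; vc=[48,40,56,8]
#11 0x46→b8/s0 VC-HIT; vc=[48,40,56,16]
#12 0x75→b14/s6 MISS; vc=[40,56,16,38]
#13 0xb3→b22/s6 MISS; vc=[56,16,38,14]
#14 0x73→b14/s6 VC-HIT; vc=[56,16,38,22]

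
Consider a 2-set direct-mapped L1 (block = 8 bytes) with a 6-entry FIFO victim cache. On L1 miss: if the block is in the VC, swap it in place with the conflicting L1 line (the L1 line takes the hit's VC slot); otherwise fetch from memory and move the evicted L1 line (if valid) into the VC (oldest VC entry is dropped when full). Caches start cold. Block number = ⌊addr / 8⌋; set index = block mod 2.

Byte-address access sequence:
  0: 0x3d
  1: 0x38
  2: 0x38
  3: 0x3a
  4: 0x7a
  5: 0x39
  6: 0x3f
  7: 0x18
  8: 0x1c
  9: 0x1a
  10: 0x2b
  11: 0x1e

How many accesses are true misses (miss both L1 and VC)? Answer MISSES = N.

MISSES = 4

#0 0x3d→b7/s1 MISS; vc=[]
#1 0x38→b7/s1 L1-HIT; vc=[]
#2 0x38→b7/s1 L1-HIT; vc=[]
#3 0x3a→b7/s1 L1-HIT; vc=[]
#4 0x7a→b15/s1 MISS; vc=[7]
#5 0x39→b7/s1 VC-HIT; vc=[15]
#6 0x3f→b7/s1 L1-HIT; vc=[15]
#7 0x18→b3/s1 MISS; vc=[15,7]
#8 0x1c→b3/s1 L1-HIT; vc=[15,7]
#9 0x1a→b3/s1 L1-HIT; vc=[15,7]
#10 0x2b→b5/s1 MISS; vc=[15,7,3]
#11 0x1e→b3/s1 VC-HIT; vc=[15,7,5]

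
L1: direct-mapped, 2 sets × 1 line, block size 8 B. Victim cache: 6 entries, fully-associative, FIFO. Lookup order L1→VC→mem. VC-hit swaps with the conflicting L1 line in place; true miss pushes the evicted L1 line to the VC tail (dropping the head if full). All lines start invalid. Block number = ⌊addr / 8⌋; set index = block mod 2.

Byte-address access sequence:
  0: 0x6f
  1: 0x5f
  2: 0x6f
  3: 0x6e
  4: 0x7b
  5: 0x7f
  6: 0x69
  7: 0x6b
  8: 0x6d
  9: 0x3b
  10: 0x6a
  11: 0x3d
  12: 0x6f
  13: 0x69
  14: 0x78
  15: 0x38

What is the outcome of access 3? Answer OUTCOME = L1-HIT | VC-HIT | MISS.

0: 0x6f (blk 13, set 1) → MISS  vc=[]
1: 0x5f (blk 11, set 1) → MISS  vc=[13]
2: 0x6f (blk 13, set 1) → VC-HIT  vc=[11]
3: 0x6e (blk 13, set 1) → L1-HIT  vc=[11]
4: 0x7b (blk 15, set 1) → MISS  vc=[11, 13]
5: 0x7f (blk 15, set 1) → L1-HIT  vc=[11, 13]
6: 0x69 (blk 13, set 1) → VC-HIT  vc=[11, 15]
7: 0x6b (blk 13, set 1) → L1-HIT  vc=[11, 15]
8: 0x6d (blk 13, set 1) → L1-HIT  vc=[11, 15]
9: 0x3b (blk 7, set 1) → MISS  vc=[11, 15, 13]
10: 0x6a (blk 13, set 1) → VC-HIT  vc=[11, 15, 7]
11: 0x3d (blk 7, set 1) → VC-HIT  vc=[11, 15, 13]
12: 0x6f (blk 13, set 1) → VC-HIT  vc=[11, 15, 7]
13: 0x69 (blk 13, set 1) → L1-HIT  vc=[11, 15, 7]
14: 0x78 (blk 15, set 1) → VC-HIT  vc=[11, 13, 7]
15: 0x38 (blk 7, set 1) → VC-HIT  vc=[11, 13, 15]

OUTCOME = L1-HIT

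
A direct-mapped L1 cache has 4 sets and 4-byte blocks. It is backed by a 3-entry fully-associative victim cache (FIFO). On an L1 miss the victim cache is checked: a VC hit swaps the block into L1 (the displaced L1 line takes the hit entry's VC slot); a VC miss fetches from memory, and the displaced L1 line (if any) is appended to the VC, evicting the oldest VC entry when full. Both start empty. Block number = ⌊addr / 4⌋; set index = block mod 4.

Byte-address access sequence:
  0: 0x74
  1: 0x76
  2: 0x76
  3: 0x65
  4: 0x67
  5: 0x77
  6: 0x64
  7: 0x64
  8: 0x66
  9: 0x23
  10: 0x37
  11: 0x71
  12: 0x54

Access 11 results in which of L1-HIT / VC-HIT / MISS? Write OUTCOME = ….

OUTCOME = MISS

  [0] addr=0x74 blk=29 s=1: MISS | VC []
  [1] addr=0x76 blk=29 s=1: L1-HIT | VC []
  [2] addr=0x76 blk=29 s=1: L1-HIT | VC []
  [3] addr=0x65 blk=25 s=1: MISS | VC [29]
  [4] addr=0x67 blk=25 s=1: L1-HIT | VC [29]
  [5] addr=0x77 blk=29 s=1: VC-HIT | VC [25]
  [6] addr=0x64 blk=25 s=1: VC-HIT | VC [29]
  [7] addr=0x64 blk=25 s=1: L1-HIT | VC [29]
  [8] addr=0x66 blk=25 s=1: L1-HIT | VC [29]
  [9] addr=0x23 blk=8 s=0: MISS | VC [29]
  [10] addr=0x37 blk=13 s=1: MISS | VC [29, 25]
  [11] addr=0x71 blk=28 s=0: MISS | VC [29, 25, 8]
  [12] addr=0x54 blk=21 s=1: MISS | VC [25, 8, 13]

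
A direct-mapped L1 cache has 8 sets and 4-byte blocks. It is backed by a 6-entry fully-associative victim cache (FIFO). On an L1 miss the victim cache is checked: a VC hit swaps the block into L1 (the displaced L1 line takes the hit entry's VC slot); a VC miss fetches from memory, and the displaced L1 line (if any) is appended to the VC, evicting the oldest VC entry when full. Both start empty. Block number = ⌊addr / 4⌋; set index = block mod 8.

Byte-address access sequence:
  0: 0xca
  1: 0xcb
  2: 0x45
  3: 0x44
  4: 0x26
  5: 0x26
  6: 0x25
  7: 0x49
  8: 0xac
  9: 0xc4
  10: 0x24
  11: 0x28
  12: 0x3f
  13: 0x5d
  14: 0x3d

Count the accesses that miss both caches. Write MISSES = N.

  [0] addr=0xca blk=50 s=2: MISS | VC []
  [1] addr=0xcb blk=50 s=2: L1-HIT | VC []
  [2] addr=0x45 blk=17 s=1: MISS | VC []
  [3] addr=0x44 blk=17 s=1: L1-HIT | VC []
  [4] addr=0x26 blk=9 s=1: MISS | VC [17]
  [5] addr=0x26 blk=9 s=1: L1-HIT | VC [17]
  [6] addr=0x25 blk=9 s=1: L1-HIT | VC [17]
  [7] addr=0x49 blk=18 s=2: MISS | VC [17, 50]
  [8] addr=0xac blk=43 s=3: MISS | VC [17, 50]
  [9] addr=0xc4 blk=49 s=1: MISS | VC [17, 50, 9]
  [10] addr=0x24 blk=9 s=1: VC-HIT | VC [17, 50, 49]
  [11] addr=0x28 blk=10 s=2: MISS | VC [17, 50, 49, 18]
  [12] addr=0x3f blk=15 s=7: MISS | VC [17, 50, 49, 18]
  [13] addr=0x5d blk=23 s=7: MISS | VC [17, 50, 49, 18, 15]
  [14] addr=0x3d blk=15 s=7: VC-HIT | VC [17, 50, 49, 18, 23]

MISSES = 9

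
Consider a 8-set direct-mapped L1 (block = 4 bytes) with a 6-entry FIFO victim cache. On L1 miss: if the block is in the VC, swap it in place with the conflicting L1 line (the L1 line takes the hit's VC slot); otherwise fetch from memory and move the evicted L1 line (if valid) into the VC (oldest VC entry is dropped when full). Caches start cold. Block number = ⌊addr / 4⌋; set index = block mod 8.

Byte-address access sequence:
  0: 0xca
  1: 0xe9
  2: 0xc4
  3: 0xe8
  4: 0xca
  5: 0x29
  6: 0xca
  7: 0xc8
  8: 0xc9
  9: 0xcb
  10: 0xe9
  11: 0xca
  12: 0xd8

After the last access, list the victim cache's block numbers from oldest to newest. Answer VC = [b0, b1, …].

  [0] addr=0xca blk=50 s=2: MISS | VC []
  [1] addr=0xe9 blk=58 s=2: MISS | VC [50]
  [2] addr=0xc4 blk=49 s=1: MISS | VC [50]
  [3] addr=0xe8 blk=58 s=2: L1-HIT | VC [50]
  [4] addr=0xca blk=50 s=2: VC-HIT | VC [58]
  [5] addr=0x29 blk=10 s=2: MISS | VC [58, 50]
  [6] addr=0xca blk=50 s=2: VC-HIT | VC [58, 10]
  [7] addr=0xc8 blk=50 s=2: L1-HIT | VC [58, 10]
  [8] addr=0xc9 blk=50 s=2: L1-HIT | VC [58, 10]
  [9] addr=0xcb blk=50 s=2: L1-HIT | VC [58, 10]
  [10] addr=0xe9 blk=58 s=2: VC-HIT | VC [50, 10]
  [11] addr=0xca blk=50 s=2: VC-HIT | VC [58, 10]
  [12] addr=0xd8 blk=54 s=6: MISS | VC [58, 10]

VC = [58, 10]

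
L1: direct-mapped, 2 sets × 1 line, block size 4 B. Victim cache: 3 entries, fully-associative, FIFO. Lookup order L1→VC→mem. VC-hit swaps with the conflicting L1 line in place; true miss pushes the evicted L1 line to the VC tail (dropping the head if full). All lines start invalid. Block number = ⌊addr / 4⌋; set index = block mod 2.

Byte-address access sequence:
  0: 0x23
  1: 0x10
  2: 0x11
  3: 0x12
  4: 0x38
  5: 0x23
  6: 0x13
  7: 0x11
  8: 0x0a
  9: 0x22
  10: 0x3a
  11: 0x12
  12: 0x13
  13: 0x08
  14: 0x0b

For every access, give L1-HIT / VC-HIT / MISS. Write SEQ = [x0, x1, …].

0: 0x23 (blk 8, set 0) → MISS  vc=[]
1: 0x10 (blk 4, set 0) → MISS  vc=[8]
2: 0x11 (blk 4, set 0) → L1-HIT  vc=[8]
3: 0x12 (blk 4, set 0) → L1-HIT  vc=[8]
4: 0x38 (blk 14, set 0) → MISS  vc=[8, 4]
5: 0x23 (blk 8, set 0) → VC-HIT  vc=[14, 4]
6: 0x13 (blk 4, set 0) → VC-HIT  vc=[14, 8]
7: 0x11 (blk 4, set 0) → L1-HIT  vc=[14, 8]
8: 0xa (blk 2, set 0) → MISS  vc=[14, 8, 4]
9: 0x22 (blk 8, set 0) → VC-HIT  vc=[14, 2, 4]
10: 0x3a (blk 14, set 0) → VC-HIT  vc=[8, 2, 4]
11: 0x12 (blk 4, set 0) → VC-HIT  vc=[8, 2, 14]
12: 0x13 (blk 4, set 0) → L1-HIT  vc=[8, 2, 14]
13: 0x8 (blk 2, set 0) → VC-HIT  vc=[8, 4, 14]
14: 0xb (blk 2, set 0) → L1-HIT  vc=[8, 4, 14]

SEQ = [MISS, MISS, L1-HIT, L1-HIT, MISS, VC-HIT, VC-HIT, L1-HIT, MISS, VC-HIT, VC-HIT, VC-HIT, L1-HIT, VC-HIT, L1-HIT]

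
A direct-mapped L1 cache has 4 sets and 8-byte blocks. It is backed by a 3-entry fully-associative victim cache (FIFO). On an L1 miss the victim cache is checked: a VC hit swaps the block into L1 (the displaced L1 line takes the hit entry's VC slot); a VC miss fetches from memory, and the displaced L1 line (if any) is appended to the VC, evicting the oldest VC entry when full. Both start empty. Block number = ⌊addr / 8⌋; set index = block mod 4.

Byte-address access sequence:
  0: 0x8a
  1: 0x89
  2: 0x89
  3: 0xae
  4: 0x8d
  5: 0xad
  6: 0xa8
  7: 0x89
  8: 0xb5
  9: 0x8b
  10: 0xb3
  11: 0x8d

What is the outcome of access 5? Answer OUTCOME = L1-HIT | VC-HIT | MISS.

#0 0x8a→b17/s1 MISS; vc=[]
#1 0x89→b17/s1 L1-HIT; vc=[]
#2 0x89→b17/s1 L1-HIT; vc=[]
#3 0xae→b21/s1 MISS; vc=[17]
#4 0x8d→b17/s1 VC-HIT; vc=[21]
#5 0xad→b21/s1 VC-HIT; vc=[17]
#6 0xa8→b21/s1 L1-HIT; vc=[17]
#7 0x89→b17/s1 VC-HIT; vc=[21]
#8 0xb5→b22/s2 MISS; vc=[21]
#9 0x8b→b17/s1 L1-HIT; vc=[21]
#10 0xb3→b22/s2 L1-HIT; vc=[21]
#11 0x8d→b17/s1 L1-HIT; vc=[21]

OUTCOME = VC-HIT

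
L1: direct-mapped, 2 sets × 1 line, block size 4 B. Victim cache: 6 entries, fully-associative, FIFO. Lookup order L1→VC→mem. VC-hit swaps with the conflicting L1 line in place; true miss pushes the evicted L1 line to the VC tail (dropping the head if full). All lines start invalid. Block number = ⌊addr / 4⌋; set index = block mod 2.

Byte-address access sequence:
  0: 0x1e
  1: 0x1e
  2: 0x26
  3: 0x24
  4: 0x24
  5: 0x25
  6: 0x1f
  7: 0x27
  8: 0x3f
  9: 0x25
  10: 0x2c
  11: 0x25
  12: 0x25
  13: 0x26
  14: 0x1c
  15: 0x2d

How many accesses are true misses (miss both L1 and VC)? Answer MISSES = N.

MISSES = 4

#0 0x1e→b7/s1 MISS; vc=[]
#1 0x1e→b7/s1 L1-HIT; vc=[]
#2 0x26→b9/s1 MISS; vc=[7]
#3 0x24→b9/s1 L1-HIT; vc=[7]
#4 0x24→b9/s1 L1-HIT; vc=[7]
#5 0x25→b9/s1 L1-HIT; vc=[7]
#6 0x1f→b7/s1 VC-HIT; vc=[9]
#7 0x27→b9/s1 VC-HIT; vc=[7]
#8 0x3f→b15/s1 MISS; vc=[7,9]
#9 0x25→b9/s1 VC-HIT; vc=[7,15]
#10 0x2c→b11/s1 MISS; vc=[7,15,9]
#11 0x25→b9/s1 VC-HIT; vc=[7,15,11]
#12 0x25→b9/s1 L1-HIT; vc=[7,15,11]
#13 0x26→b9/s1 L1-HIT; vc=[7,15,11]
#14 0x1c→b7/s1 VC-HIT; vc=[9,15,11]
#15 0x2d→b11/s1 VC-HIT; vc=[9,15,7]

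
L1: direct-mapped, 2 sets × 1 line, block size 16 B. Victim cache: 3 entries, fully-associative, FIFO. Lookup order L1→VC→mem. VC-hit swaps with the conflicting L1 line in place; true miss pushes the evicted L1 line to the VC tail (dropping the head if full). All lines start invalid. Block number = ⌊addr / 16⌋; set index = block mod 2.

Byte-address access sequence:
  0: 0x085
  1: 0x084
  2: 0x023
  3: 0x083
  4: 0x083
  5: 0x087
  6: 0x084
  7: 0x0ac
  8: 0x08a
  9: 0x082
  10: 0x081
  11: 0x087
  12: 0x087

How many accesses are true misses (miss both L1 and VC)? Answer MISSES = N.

  [0] addr=0x85 blk=8 s=0: MISS | VC []
  [1] addr=0x84 blk=8 s=0: L1-HIT | VC []
  [2] addr=0x23 blk=2 s=0: MISS | VC [8]
  [3] addr=0x83 blk=8 s=0: VC-HIT | VC [2]
  [4] addr=0x83 blk=8 s=0: L1-HIT | VC [2]
  [5] addr=0x87 blk=8 s=0: L1-HIT | VC [2]
  [6] addr=0x84 blk=8 s=0: L1-HIT | VC [2]
  [7] addr=0xac blk=10 s=0: MISS | VC [2, 8]
  [8] addr=0x8a blk=8 s=0: VC-HIT | VC [2, 10]
  [9] addr=0x82 blk=8 s=0: L1-HIT | VC [2, 10]
  [10] addr=0x81 blk=8 s=0: L1-HIT | VC [2, 10]
  [11] addr=0x87 blk=8 s=0: L1-HIT | VC [2, 10]
  [12] addr=0x87 blk=8 s=0: L1-HIT | VC [2, 10]

MISSES = 3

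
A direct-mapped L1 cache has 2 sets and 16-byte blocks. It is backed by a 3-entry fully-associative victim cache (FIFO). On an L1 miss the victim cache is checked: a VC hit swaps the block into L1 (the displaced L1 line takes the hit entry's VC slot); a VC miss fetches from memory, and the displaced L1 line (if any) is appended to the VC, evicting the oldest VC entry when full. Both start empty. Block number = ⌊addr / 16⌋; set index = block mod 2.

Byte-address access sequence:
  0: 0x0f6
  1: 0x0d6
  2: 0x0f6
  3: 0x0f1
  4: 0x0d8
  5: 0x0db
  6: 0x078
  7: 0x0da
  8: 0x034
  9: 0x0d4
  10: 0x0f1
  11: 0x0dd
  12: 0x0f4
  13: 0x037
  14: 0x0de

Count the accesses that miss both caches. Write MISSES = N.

  [0] addr=0xf6 blk=15 s=1: MISS | VC []
  [1] addr=0xd6 blk=13 s=1: MISS | VC [15]
  [2] addr=0xf6 blk=15 s=1: VC-HIT | VC [13]
  [3] addr=0xf1 blk=15 s=1: L1-HIT | VC [13]
  [4] addr=0xd8 blk=13 s=1: VC-HIT | VC [15]
  [5] addr=0xdb blk=13 s=1: L1-HIT | VC [15]
  [6] addr=0x78 blk=7 s=1: MISS | VC [15, 13]
  [7] addr=0xda blk=13 s=1: VC-HIT | VC [15, 7]
  [8] addr=0x34 blk=3 s=1: MISS | VC [15, 7, 13]
  [9] addr=0xd4 blk=13 s=1: VC-HIT | VC [15, 7, 3]
  [10] addr=0xf1 blk=15 s=1: VC-HIT | VC [13, 7, 3]
  [11] addr=0xdd blk=13 s=1: VC-HIT | VC [15, 7, 3]
  [12] addr=0xf4 blk=15 s=1: VC-HIT | VC [13, 7, 3]
  [13] addr=0x37 blk=3 s=1: VC-HIT | VC [13, 7, 15]
  [14] addr=0xde blk=13 s=1: VC-HIT | VC [3, 7, 15]

MISSES = 4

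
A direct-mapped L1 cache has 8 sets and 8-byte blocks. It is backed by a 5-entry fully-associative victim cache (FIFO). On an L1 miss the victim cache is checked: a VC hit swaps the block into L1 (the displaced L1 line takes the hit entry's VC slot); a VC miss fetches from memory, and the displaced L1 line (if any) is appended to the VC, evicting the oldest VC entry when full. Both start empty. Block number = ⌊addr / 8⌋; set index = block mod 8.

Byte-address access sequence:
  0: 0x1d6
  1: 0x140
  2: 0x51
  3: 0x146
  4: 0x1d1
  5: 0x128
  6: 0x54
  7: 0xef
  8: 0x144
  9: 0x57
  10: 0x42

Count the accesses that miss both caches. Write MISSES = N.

MISSES = 6

0: 0x1d6 (blk 58, set 2) → MISS  vc=[]
1: 0x140 (blk 40, set 0) → MISS  vc=[]
2: 0x51 (blk 10, set 2) → MISS  vc=[58]
3: 0x146 (blk 40, set 0) → L1-HIT  vc=[58]
4: 0x1d1 (blk 58, set 2) → VC-HIT  vc=[10]
5: 0x128 (blk 37, set 5) → MISS  vc=[10]
6: 0x54 (blk 10, set 2) → VC-HIT  vc=[58]
7: 0xef (blk 29, set 5) → MISS  vc=[58, 37]
8: 0x144 (blk 40, set 0) → L1-HIT  vc=[58, 37]
9: 0x57 (blk 10, set 2) → L1-HIT  vc=[58, 37]
10: 0x42 (blk 8, set 0) → MISS  vc=[58, 37, 40]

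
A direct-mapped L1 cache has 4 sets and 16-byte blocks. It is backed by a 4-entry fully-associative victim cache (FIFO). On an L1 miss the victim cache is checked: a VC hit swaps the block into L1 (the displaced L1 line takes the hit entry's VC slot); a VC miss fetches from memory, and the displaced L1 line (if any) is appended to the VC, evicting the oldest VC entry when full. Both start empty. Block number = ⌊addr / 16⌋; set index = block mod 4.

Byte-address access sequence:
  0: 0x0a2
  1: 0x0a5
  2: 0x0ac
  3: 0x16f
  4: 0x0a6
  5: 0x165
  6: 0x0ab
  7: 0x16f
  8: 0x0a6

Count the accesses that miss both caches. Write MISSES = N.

MISSES = 2

0: 0xa2 (blk 10, set 2) → MISS  vc=[]
1: 0xa5 (blk 10, set 2) → L1-HIT  vc=[]
2: 0xac (blk 10, set 2) → L1-HIT  vc=[]
3: 0x16f (blk 22, set 2) → MISS  vc=[10]
4: 0xa6 (blk 10, set 2) → VC-HIT  vc=[22]
5: 0x165 (blk 22, set 2) → VC-HIT  vc=[10]
6: 0xab (blk 10, set 2) → VC-HIT  vc=[22]
7: 0x16f (blk 22, set 2) → VC-HIT  vc=[10]
8: 0xa6 (blk 10, set 2) → VC-HIT  vc=[22]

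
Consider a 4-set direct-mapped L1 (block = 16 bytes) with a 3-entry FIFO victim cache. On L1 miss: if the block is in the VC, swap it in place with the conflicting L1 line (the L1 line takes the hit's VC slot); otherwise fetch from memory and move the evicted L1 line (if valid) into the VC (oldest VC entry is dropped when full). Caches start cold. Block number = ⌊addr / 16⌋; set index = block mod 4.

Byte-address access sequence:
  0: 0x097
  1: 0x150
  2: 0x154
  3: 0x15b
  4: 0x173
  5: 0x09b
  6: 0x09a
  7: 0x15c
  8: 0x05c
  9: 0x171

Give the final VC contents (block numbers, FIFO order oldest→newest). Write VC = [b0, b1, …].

VC = [9, 21]

0: 0x97 (blk 9, set 1) → MISS  vc=[]
1: 0x150 (blk 21, set 1) → MISS  vc=[9]
2: 0x154 (blk 21, set 1) → L1-HIT  vc=[9]
3: 0x15b (blk 21, set 1) → L1-HIT  vc=[9]
4: 0x173 (blk 23, set 3) → MISS  vc=[9]
5: 0x9b (blk 9, set 1) → VC-HIT  vc=[21]
6: 0x9a (blk 9, set 1) → L1-HIT  vc=[21]
7: 0x15c (blk 21, set 1) → VC-HIT  vc=[9]
8: 0x5c (blk 5, set 1) → MISS  vc=[9, 21]
9: 0x171 (blk 23, set 3) → L1-HIT  vc=[9, 21]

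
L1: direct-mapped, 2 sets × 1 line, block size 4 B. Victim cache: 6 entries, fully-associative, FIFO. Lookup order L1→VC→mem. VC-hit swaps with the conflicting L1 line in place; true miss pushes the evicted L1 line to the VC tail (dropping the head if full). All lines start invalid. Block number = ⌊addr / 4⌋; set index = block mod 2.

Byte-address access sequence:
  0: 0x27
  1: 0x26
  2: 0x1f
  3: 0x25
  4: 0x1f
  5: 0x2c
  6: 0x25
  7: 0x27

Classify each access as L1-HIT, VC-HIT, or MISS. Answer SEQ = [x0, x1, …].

SEQ = [MISS, L1-HIT, MISS, VC-HIT, VC-HIT, MISS, VC-HIT, L1-HIT]

0: 0x27 (blk 9, set 1) → MISS  vc=[]
1: 0x26 (blk 9, set 1) → L1-HIT  vc=[]
2: 0x1f (blk 7, set 1) → MISS  vc=[9]
3: 0x25 (blk 9, set 1) → VC-HIT  vc=[7]
4: 0x1f (blk 7, set 1) → VC-HIT  vc=[9]
5: 0x2c (blk 11, set 1) → MISS  vc=[9, 7]
6: 0x25 (blk 9, set 1) → VC-HIT  vc=[11, 7]
7: 0x27 (blk 9, set 1) → L1-HIT  vc=[11, 7]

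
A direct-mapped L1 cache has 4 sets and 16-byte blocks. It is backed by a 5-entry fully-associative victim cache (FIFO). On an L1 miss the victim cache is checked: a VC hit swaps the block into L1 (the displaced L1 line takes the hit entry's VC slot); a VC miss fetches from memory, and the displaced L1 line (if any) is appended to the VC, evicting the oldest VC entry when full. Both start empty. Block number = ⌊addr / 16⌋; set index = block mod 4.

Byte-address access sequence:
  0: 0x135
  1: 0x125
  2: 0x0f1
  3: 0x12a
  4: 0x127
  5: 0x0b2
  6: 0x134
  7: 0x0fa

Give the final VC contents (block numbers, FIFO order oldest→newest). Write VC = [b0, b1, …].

#0 0x135→b19/s3 MISS; vc=[]
#1 0x125→b18/s2 MISS; vc=[]
#2 0xf1→b15/s3 MISS; vc=[19]
#3 0x12a→b18/s2 L1-HIT; vc=[19]
#4 0x127→b18/s2 L1-HIT; vc=[19]
#5 0xb2→b11/s3 MISS; vc=[19,15]
#6 0x134→b19/s3 VC-HIT; vc=[11,15]
#7 0xfa→b15/s3 VC-HIT; vc=[11,19]

VC = [11, 19]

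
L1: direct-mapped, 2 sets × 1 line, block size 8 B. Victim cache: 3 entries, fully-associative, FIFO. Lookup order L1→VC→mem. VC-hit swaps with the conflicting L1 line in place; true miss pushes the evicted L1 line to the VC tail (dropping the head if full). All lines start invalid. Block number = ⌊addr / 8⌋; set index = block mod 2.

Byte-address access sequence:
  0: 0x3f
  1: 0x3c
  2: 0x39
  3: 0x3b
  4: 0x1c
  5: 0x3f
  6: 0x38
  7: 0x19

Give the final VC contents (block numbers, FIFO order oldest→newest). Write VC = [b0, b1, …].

0: 0x3f (blk 7, set 1) → MISS  vc=[]
1: 0x3c (blk 7, set 1) → L1-HIT  vc=[]
2: 0x39 (blk 7, set 1) → L1-HIT  vc=[]
3: 0x3b (blk 7, set 1) → L1-HIT  vc=[]
4: 0x1c (blk 3, set 1) → MISS  vc=[7]
5: 0x3f (blk 7, set 1) → VC-HIT  vc=[3]
6: 0x38 (blk 7, set 1) → L1-HIT  vc=[3]
7: 0x19 (blk 3, set 1) → VC-HIT  vc=[7]

VC = [7]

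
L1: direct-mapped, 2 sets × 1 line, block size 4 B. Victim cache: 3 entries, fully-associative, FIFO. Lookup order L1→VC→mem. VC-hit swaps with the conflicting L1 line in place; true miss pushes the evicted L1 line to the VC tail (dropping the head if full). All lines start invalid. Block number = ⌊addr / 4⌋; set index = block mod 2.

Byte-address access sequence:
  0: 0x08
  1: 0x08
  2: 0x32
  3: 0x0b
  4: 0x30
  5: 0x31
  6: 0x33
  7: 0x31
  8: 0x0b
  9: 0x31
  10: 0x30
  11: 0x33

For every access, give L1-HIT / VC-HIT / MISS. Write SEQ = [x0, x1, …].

SEQ = [MISS, L1-HIT, MISS, VC-HIT, VC-HIT, L1-HIT, L1-HIT, L1-HIT, VC-HIT, VC-HIT, L1-HIT, L1-HIT]

#0 0x8→b2/s0 MISS; vc=[]
#1 0x8→b2/s0 L1-HIT; vc=[]
#2 0x32→b12/s0 MISS; vc=[2]
#3 0xb→b2/s0 VC-HIT; vc=[12]
#4 0x30→b12/s0 VC-HIT; vc=[2]
#5 0x31→b12/s0 L1-HIT; vc=[2]
#6 0x33→b12/s0 L1-HIT; vc=[2]
#7 0x31→b12/s0 L1-HIT; vc=[2]
#8 0xb→b2/s0 VC-HIT; vc=[12]
#9 0x31→b12/s0 VC-HIT; vc=[2]
#10 0x30→b12/s0 L1-HIT; vc=[2]
#11 0x33→b12/s0 L1-HIT; vc=[2]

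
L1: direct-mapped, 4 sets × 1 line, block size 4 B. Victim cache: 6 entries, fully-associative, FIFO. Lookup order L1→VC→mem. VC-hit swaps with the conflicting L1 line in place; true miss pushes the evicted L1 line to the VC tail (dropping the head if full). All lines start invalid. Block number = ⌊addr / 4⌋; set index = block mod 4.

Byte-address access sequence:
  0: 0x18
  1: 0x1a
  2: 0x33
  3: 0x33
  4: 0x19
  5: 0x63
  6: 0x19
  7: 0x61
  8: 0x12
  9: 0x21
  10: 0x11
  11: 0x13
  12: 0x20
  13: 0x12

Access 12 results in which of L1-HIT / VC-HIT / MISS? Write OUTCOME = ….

OUTCOME = VC-HIT

#0 0x18→b6/s2 MISS; vc=[]
#1 0x1a→b6/s2 L1-HIT; vc=[]
#2 0x33→b12/s0 MISS; vc=[]
#3 0x33→b12/s0 L1-HIT; vc=[]
#4 0x19→b6/s2 L1-HIT; vc=[]
#5 0x63→b24/s0 MISS; vc=[12]
#6 0x19→b6/s2 L1-HIT; vc=[12]
#7 0x61→b24/s0 L1-HIT; vc=[12]
#8 0x12→b4/s0 MISS; vc=[12,24]
#9 0x21→b8/s0 MISS; vc=[12,24,4]
#10 0x11→b4/s0 VC-HIT; vc=[12,24,8]
#11 0x13→b4/s0 L1-HIT; vc=[12,24,8]
#12 0x20→b8/s0 VC-HIT; vc=[12,24,4]
#13 0x12→b4/s0 VC-HIT; vc=[12,24,8]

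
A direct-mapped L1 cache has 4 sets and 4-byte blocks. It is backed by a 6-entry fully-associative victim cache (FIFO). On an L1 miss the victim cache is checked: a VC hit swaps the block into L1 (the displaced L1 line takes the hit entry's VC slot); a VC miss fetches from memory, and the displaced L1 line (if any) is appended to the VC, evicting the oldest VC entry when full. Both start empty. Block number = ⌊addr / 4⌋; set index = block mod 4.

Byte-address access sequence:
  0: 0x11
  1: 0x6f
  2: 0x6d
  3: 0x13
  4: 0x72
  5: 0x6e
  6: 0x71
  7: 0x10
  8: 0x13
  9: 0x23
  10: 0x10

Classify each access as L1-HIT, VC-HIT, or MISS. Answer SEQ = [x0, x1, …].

SEQ = [MISS, MISS, L1-HIT, L1-HIT, MISS, L1-HIT, L1-HIT, VC-HIT, L1-HIT, MISS, VC-HIT]

0: 0x11 (blk 4, set 0) → MISS  vc=[]
1: 0x6f (blk 27, set 3) → MISS  vc=[]
2: 0x6d (blk 27, set 3) → L1-HIT  vc=[]
3: 0x13 (blk 4, set 0) → L1-HIT  vc=[]
4: 0x72 (blk 28, set 0) → MISS  vc=[4]
5: 0x6e (blk 27, set 3) → L1-HIT  vc=[4]
6: 0x71 (blk 28, set 0) → L1-HIT  vc=[4]
7: 0x10 (blk 4, set 0) → VC-HIT  vc=[28]
8: 0x13 (blk 4, set 0) → L1-HIT  vc=[28]
9: 0x23 (blk 8, set 0) → MISS  vc=[28, 4]
10: 0x10 (blk 4, set 0) → VC-HIT  vc=[28, 8]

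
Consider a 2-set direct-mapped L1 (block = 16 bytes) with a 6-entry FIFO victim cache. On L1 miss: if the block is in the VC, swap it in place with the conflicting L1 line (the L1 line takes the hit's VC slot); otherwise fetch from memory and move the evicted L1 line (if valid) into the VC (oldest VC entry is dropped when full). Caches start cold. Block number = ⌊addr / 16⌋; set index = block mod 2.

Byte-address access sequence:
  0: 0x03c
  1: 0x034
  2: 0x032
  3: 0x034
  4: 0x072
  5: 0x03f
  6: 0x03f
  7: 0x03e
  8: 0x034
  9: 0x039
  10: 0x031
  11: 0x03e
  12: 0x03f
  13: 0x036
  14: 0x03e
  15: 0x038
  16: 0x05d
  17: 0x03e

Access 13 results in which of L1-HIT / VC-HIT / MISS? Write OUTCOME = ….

  [0] addr=0x3c blk=3 s=1: MISS | VC []
  [1] addr=0x34 blk=3 s=1: L1-HIT | VC []
  [2] addr=0x32 blk=3 s=1: L1-HIT | VC []
  [3] addr=0x34 blk=3 s=1: L1-HIT | VC []
  [4] addr=0x72 blk=7 s=1: MISS | VC [3]
  [5] addr=0x3f blk=3 s=1: VC-HIT | VC [7]
  [6] addr=0x3f blk=3 s=1: L1-HIT | VC [7]
  [7] addr=0x3e blk=3 s=1: L1-HIT | VC [7]
  [8] addr=0x34 blk=3 s=1: L1-HIT | VC [7]
  [9] addr=0x39 blk=3 s=1: L1-HIT | VC [7]
  [10] addr=0x31 blk=3 s=1: L1-HIT | VC [7]
  [11] addr=0x3e blk=3 s=1: L1-HIT | VC [7]
  [12] addr=0x3f blk=3 s=1: L1-HIT | VC [7]
  [13] addr=0x36 blk=3 s=1: L1-HIT | VC [7]
  [14] addr=0x3e blk=3 s=1: L1-HIT | VC [7]
  [15] addr=0x38 blk=3 s=1: L1-HIT | VC [7]
  [16] addr=0x5d blk=5 s=1: MISS | VC [7, 3]
  [17] addr=0x3e blk=3 s=1: VC-HIT | VC [7, 5]

OUTCOME = L1-HIT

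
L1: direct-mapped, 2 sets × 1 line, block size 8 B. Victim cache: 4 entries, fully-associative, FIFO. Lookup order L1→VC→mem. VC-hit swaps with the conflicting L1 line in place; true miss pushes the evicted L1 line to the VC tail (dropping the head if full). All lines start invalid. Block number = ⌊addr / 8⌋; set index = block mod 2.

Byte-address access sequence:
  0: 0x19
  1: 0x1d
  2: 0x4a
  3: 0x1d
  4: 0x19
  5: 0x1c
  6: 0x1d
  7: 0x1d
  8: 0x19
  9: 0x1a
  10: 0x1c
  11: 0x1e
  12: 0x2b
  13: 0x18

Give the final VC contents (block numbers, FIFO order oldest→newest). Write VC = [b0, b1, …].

VC = [9, 5]

  [0] addr=0x19 blk=3 s=1: MISS | VC []
  [1] addr=0x1d blk=3 s=1: L1-HIT | VC []
  [2] addr=0x4a blk=9 s=1: MISS | VC [3]
  [3] addr=0x1d blk=3 s=1: VC-HIT | VC [9]
  [4] addr=0x19 blk=3 s=1: L1-HIT | VC [9]
  [5] addr=0x1c blk=3 s=1: L1-HIT | VC [9]
  [6] addr=0x1d blk=3 s=1: L1-HIT | VC [9]
  [7] addr=0x1d blk=3 s=1: L1-HIT | VC [9]
  [8] addr=0x19 blk=3 s=1: L1-HIT | VC [9]
  [9] addr=0x1a blk=3 s=1: L1-HIT | VC [9]
  [10] addr=0x1c blk=3 s=1: L1-HIT | VC [9]
  [11] addr=0x1e blk=3 s=1: L1-HIT | VC [9]
  [12] addr=0x2b blk=5 s=1: MISS | VC [9, 3]
  [13] addr=0x18 blk=3 s=1: VC-HIT | VC [9, 5]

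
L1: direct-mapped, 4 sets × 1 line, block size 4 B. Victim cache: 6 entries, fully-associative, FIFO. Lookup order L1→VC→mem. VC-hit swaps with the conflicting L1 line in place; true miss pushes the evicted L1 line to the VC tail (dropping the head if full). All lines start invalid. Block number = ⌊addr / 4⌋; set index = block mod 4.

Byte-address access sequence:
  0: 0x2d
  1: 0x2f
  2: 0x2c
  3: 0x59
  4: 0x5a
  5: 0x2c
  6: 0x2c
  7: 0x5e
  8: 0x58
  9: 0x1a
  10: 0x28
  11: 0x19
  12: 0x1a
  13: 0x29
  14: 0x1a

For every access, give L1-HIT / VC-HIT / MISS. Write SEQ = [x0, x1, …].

SEQ = [MISS, L1-HIT, L1-HIT, MISS, L1-HIT, L1-HIT, L1-HIT, MISS, L1-HIT, MISS, MISS, VC-HIT, L1-HIT, VC-HIT, VC-HIT]

0: 0x2d (blk 11, set 3) → MISS  vc=[]
1: 0x2f (blk 11, set 3) → L1-HIT  vc=[]
2: 0x2c (blk 11, set 3) → L1-HIT  vc=[]
3: 0x59 (blk 22, set 2) → MISS  vc=[]
4: 0x5a (blk 22, set 2) → L1-HIT  vc=[]
5: 0x2c (blk 11, set 3) → L1-HIT  vc=[]
6: 0x2c (blk 11, set 3) → L1-HIT  vc=[]
7: 0x5e (blk 23, set 3) → MISS  vc=[11]
8: 0x58 (blk 22, set 2) → L1-HIT  vc=[11]
9: 0x1a (blk 6, set 2) → MISS  vc=[11, 22]
10: 0x28 (blk 10, set 2) → MISS  vc=[11, 22, 6]
11: 0x19 (blk 6, set 2) → VC-HIT  vc=[11, 22, 10]
12: 0x1a (blk 6, set 2) → L1-HIT  vc=[11, 22, 10]
13: 0x29 (blk 10, set 2) → VC-HIT  vc=[11, 22, 6]
14: 0x1a (blk 6, set 2) → VC-HIT  vc=[11, 22, 10]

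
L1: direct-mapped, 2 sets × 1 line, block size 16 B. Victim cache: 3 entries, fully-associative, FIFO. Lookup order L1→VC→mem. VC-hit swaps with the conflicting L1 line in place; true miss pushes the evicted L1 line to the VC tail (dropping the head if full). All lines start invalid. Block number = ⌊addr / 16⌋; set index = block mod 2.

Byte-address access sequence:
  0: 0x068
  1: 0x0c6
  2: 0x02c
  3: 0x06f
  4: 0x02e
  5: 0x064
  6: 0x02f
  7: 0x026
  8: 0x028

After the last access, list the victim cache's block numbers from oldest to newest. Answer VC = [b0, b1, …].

VC = [6, 12]

#0 0x68→b6/s0 MISS; vc=[]
#1 0xc6→b12/s0 MISS; vc=[6]
#2 0x2c→b2/s0 MISS; vc=[6,12]
#3 0x6f→b6/s0 VC-HIT; vc=[2,12]
#4 0x2e→b2/s0 VC-HIT; vc=[6,12]
#5 0x64→b6/s0 VC-HIT; vc=[2,12]
#6 0x2f→b2/s0 VC-HIT; vc=[6,12]
#7 0x26→b2/s0 L1-HIT; vc=[6,12]
#8 0x28→b2/s0 L1-HIT; vc=[6,12]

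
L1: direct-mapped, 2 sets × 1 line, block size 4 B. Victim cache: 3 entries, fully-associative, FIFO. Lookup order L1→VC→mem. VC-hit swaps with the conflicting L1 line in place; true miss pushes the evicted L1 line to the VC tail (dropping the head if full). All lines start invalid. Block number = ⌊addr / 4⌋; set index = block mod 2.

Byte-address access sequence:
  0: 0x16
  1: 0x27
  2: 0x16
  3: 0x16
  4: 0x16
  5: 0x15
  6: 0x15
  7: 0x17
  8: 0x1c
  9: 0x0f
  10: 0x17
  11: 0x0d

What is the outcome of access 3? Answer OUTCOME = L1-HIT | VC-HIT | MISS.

OUTCOME = L1-HIT

  [0] addr=0x16 blk=5 s=1: MISS | VC []
  [1] addr=0x27 blk=9 s=1: MISS | VC [5]
  [2] addr=0x16 blk=5 s=1: VC-HIT | VC [9]
  [3] addr=0x16 blk=5 s=1: L1-HIT | VC [9]
  [4] addr=0x16 blk=5 s=1: L1-HIT | VC [9]
  [5] addr=0x15 blk=5 s=1: L1-HIT | VC [9]
  [6] addr=0x15 blk=5 s=1: L1-HIT | VC [9]
  [7] addr=0x17 blk=5 s=1: L1-HIT | VC [9]
  [8] addr=0x1c blk=7 s=1: MISS | VC [9, 5]
  [9] addr=0xf blk=3 s=1: MISS | VC [9, 5, 7]
  [10] addr=0x17 blk=5 s=1: VC-HIT | VC [9, 3, 7]
  [11] addr=0xd blk=3 s=1: VC-HIT | VC [9, 5, 7]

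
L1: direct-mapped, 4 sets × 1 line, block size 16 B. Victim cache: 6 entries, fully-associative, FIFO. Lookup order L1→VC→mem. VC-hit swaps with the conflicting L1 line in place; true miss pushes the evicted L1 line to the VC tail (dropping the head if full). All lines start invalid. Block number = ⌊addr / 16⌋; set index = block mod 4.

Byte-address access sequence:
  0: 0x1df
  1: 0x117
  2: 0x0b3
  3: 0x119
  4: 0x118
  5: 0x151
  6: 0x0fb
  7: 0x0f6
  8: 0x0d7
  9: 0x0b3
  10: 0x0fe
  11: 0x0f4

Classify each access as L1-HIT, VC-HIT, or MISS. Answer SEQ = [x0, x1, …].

SEQ = [MISS, MISS, MISS, L1-HIT, L1-HIT, MISS, MISS, L1-HIT, MISS, VC-HIT, VC-HIT, L1-HIT]

#0 0x1df→b29/s1 MISS; vc=[]
#1 0x117→b17/s1 MISS; vc=[29]
#2 0xb3→b11/s3 MISS; vc=[29]
#3 0x119→b17/s1 L1-HIT; vc=[29]
#4 0x118→b17/s1 L1-HIT; vc=[29]
#5 0x151→b21/s1 MISS; vc=[29,17]
#6 0xfb→b15/s3 MISS; vc=[29,17,11]
#7 0xf6→b15/s3 L1-HIT; vc=[29,17,11]
#8 0xd7→b13/s1 MISS; vc=[29,17,11,21]
#9 0xb3→b11/s3 VC-HIT; vc=[29,17,15,21]
#10 0xfe→b15/s3 VC-HIT; vc=[29,17,11,21]
#11 0xf4→b15/s3 L1-HIT; vc=[29,17,11,21]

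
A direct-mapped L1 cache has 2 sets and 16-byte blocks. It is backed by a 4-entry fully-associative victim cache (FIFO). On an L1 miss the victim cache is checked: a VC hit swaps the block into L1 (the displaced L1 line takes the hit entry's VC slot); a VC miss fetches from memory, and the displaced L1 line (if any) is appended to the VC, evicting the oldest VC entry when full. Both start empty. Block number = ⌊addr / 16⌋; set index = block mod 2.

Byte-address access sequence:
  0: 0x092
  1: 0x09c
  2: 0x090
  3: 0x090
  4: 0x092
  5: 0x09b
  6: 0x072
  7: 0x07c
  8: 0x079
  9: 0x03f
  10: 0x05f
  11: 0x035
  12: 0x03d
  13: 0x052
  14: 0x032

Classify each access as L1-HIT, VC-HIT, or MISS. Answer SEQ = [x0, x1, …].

#0 0x92→b9/s1 MISS; vc=[]
#1 0x9c→b9/s1 L1-HIT; vc=[]
#2 0x90→b9/s1 L1-HIT; vc=[]
#3 0x90→b9/s1 L1-HIT; vc=[]
#4 0x92→b9/s1 L1-HIT; vc=[]
#5 0x9b→b9/s1 L1-HIT; vc=[]
#6 0x72→b7/s1 MISS; vc=[9]
#7 0x7c→b7/s1 L1-HIT; vc=[9]
#8 0x79→b7/s1 L1-HIT; vc=[9]
#9 0x3f→b3/s1 MISS; vc=[9,7]
#10 0x5f→b5/s1 MISS; vc=[9,7,3]
#11 0x35→b3/s1 VC-HIT; vc=[9,7,5]
#12 0x3d→b3/s1 L1-HIT; vc=[9,7,5]
#13 0x52→b5/s1 VC-HIT; vc=[9,7,3]
#14 0x32→b3/s1 VC-HIT; vc=[9,7,5]

SEQ = [MISS, L1-HIT, L1-HIT, L1-HIT, L1-HIT, L1-HIT, MISS, L1-HIT, L1-HIT, MISS, MISS, VC-HIT, L1-HIT, VC-HIT, VC-HIT]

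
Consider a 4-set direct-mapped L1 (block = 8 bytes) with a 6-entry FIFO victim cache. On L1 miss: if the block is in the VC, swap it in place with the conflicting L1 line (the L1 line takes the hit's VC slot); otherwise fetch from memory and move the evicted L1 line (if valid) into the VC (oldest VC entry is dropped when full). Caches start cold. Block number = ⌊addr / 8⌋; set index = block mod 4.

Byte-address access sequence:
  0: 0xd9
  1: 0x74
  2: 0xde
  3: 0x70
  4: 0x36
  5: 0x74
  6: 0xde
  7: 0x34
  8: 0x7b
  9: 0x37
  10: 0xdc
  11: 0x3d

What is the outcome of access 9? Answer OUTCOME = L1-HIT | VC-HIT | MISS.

0: 0xd9 (blk 27, set 3) → MISS  vc=[]
1: 0x74 (blk 14, set 2) → MISS  vc=[]
2: 0xde (blk 27, set 3) → L1-HIT  vc=[]
3: 0x70 (blk 14, set 2) → L1-HIT  vc=[]
4: 0x36 (blk 6, set 2) → MISS  vc=[14]
5: 0x74 (blk 14, set 2) → VC-HIT  vc=[6]
6: 0xde (blk 27, set 3) → L1-HIT  vc=[6]
7: 0x34 (blk 6, set 2) → VC-HIT  vc=[14]
8: 0x7b (blk 15, set 3) → MISS  vc=[14, 27]
9: 0x37 (blk 6, set 2) → L1-HIT  vc=[14, 27]
10: 0xdc (blk 27, set 3) → VC-HIT  vc=[14, 15]
11: 0x3d (blk 7, set 3) → MISS  vc=[14, 15, 27]

OUTCOME = L1-HIT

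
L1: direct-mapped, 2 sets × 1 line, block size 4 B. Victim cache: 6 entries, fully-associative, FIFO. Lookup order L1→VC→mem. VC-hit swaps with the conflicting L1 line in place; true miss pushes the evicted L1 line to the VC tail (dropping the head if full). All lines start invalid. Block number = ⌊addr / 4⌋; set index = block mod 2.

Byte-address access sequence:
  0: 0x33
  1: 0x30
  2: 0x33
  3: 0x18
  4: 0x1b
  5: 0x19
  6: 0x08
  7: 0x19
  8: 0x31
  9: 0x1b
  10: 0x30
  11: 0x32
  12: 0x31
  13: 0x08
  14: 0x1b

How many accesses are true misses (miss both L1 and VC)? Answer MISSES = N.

MISSES = 3

0: 0x33 (blk 12, set 0) → MISS  vc=[]
1: 0x30 (blk 12, set 0) → L1-HIT  vc=[]
2: 0x33 (blk 12, set 0) → L1-HIT  vc=[]
3: 0x18 (blk 6, set 0) → MISS  vc=[12]
4: 0x1b (blk 6, set 0) → L1-HIT  vc=[12]
5: 0x19 (blk 6, set 0) → L1-HIT  vc=[12]
6: 0x8 (blk 2, set 0) → MISS  vc=[12, 6]
7: 0x19 (blk 6, set 0) → VC-HIT  vc=[12, 2]
8: 0x31 (blk 12, set 0) → VC-HIT  vc=[6, 2]
9: 0x1b (blk 6, set 0) → VC-HIT  vc=[12, 2]
10: 0x30 (blk 12, set 0) → VC-HIT  vc=[6, 2]
11: 0x32 (blk 12, set 0) → L1-HIT  vc=[6, 2]
12: 0x31 (blk 12, set 0) → L1-HIT  vc=[6, 2]
13: 0x8 (blk 2, set 0) → VC-HIT  vc=[6, 12]
14: 0x1b (blk 6, set 0) → VC-HIT  vc=[2, 12]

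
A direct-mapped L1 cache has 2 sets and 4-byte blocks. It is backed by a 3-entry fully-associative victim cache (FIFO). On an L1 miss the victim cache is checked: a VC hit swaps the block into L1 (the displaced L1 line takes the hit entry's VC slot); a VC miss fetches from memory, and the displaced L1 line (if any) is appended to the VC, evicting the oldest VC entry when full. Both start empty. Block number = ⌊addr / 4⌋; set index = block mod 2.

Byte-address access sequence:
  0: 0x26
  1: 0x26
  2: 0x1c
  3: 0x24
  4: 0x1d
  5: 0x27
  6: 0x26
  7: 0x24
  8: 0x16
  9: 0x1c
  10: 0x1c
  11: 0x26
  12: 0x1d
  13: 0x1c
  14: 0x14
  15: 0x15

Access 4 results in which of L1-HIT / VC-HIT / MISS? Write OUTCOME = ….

#0 0x26→b9/s1 MISS; vc=[]
#1 0x26→b9/s1 L1-HIT; vc=[]
#2 0x1c→b7/s1 MISS; vc=[9]
#3 0x24→b9/s1 VC-HIT; vc=[7]
#4 0x1d→b7/s1 VC-HIT; vc=[9]
#5 0x27→b9/s1 VC-HIT; vc=[7]
#6 0x26→b9/s1 L1-HIT; vc=[7]
#7 0x24→b9/s1 L1-HIT; vc=[7]
#8 0x16→b5/s1 MISS; vc=[7,9]
#9 0x1c→b7/s1 VC-HIT; vc=[5,9]
#10 0x1c→b7/s1 L1-HIT; vc=[5,9]
#11 0x26→b9/s1 VC-HIT; vc=[5,7]
#12 0x1d→b7/s1 VC-HIT; vc=[5,9]
#13 0x1c→b7/s1 L1-HIT; vc=[5,9]
#14 0x14→b5/s1 VC-HIT; vc=[7,9]
#15 0x15→b5/s1 L1-HIT; vc=[7,9]

OUTCOME = VC-HIT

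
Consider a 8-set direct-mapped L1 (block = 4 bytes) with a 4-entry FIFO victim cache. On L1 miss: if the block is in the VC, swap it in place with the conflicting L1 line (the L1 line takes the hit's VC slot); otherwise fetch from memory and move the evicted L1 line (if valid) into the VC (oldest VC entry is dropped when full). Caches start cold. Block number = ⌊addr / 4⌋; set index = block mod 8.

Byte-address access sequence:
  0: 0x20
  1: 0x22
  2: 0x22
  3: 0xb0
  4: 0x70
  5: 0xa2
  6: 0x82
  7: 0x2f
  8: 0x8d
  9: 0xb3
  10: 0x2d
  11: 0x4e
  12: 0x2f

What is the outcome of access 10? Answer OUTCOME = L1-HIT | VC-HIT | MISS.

OUTCOME = VC-HIT

#0 0x20→b8/s0 MISS; vc=[]
#1 0x22→b8/s0 L1-HIT; vc=[]
#2 0x22→b8/s0 L1-HIT; vc=[]
#3 0xb0→b44/s4 MISS; vc=[]
#4 0x70→b28/s4 MISS; vc=[44]
#5 0xa2→b40/s0 MISS; vc=[44,8]
#6 0x82→b32/s0 MISS; vc=[44,8,40]
#7 0x2f→b11/s3 MISS; vc=[44,8,40]
#8 0x8d→b35/s3 MISS; vc=[44,8,40,11]
#9 0xb3→b44/s4 VC-HIT; vc=[28,8,40,11]
#10 0x2d→b11/s3 VC-HIT; vc=[28,8,40,35]
#11 0x4e→b19/s3 MISS; vc=[8,40,35,11]
#12 0x2f→b11/s3 VC-HIT; vc=[8,40,35,19]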